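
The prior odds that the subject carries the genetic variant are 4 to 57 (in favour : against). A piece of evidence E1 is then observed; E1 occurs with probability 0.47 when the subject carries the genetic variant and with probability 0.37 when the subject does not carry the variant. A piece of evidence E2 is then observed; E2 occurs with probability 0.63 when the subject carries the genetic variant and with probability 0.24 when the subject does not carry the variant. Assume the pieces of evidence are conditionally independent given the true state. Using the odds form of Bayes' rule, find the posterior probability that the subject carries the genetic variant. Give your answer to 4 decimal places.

Posterior probability ≈ 0.1896

Prior odds = 4/57 = 0.070175. In log-odds, ln(0.070175) = -2.6568.
Add log likelihood ratios: ln(1.2703) + ln(2.6250) = 1.2043.
Posterior log-odds = -1.4524, so posterior odds = exp(-1.4524) = 0.23400. Converting, P(H|E) = 0.23400/1.2340 = 0.1896.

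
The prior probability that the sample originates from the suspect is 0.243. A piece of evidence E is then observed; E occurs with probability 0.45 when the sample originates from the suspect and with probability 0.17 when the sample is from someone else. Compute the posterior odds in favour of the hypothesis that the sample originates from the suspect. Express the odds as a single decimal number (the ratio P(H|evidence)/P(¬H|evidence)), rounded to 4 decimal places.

Prior odds = 0.243/(1−0.243) = 0.32100.
Likelihood ratio for E = 0.45/0.17 = 2.6471.
Posterior odds = prior odds × LR = 0.84972.

Posterior odds ≈ 0.8497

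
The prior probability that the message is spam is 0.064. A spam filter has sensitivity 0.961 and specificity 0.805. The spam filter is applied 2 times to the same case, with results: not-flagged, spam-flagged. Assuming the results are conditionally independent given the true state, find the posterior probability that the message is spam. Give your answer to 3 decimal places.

Let H be the event that the message is spam; start with P(H) = 0.064. P('spam-flagged'|H) = 0.961, P('spam-flagged'|¬H) = 0.195.
Update on result 1 ('not-flagged'): P(H) ← 0.039·0.0640 / (0.039·0.0640 + 0.805·0.9360) = 0.0024960/0.75598 = 0.0033.
Update on result 2 ('spam-flagged'): P(H) ← 0.961·0.0033 / (0.961·0.0033 + 0.195·0.9967) = 0.0031729/0.19753 = 0.0161.

Posterior P(H) ≈ 0.016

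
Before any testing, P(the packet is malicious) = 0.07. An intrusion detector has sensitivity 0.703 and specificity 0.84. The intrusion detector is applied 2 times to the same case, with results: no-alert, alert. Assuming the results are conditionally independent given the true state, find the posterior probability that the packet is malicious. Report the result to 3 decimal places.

Posterior P(H) ≈ 0.105

Let H be the event that the packet is malicious; start with P(H) = 0.07. P('alert'|H) = 0.703, P('alert'|¬H) = 0.16.
Update on result 1 ('no-alert'): P(H) ← 0.297·0.0700 / (0.297·0.0700 + 0.84·0.9300) = 0.020790/0.80199 = 0.0259.
Update on result 2 ('alert'): P(H) ← 0.703·0.0259 / (0.703·0.0259 + 0.16·0.9741) = 0.018224/0.17408 = 0.1047.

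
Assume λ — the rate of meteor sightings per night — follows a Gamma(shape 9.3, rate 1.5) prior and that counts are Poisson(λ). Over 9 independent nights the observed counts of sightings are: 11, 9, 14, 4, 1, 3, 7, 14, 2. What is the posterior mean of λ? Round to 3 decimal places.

Total count ∑xᵢ = 65 over n = 9 nights.
Gamma is conjugate to the Poisson likelihood: posterior is Gamma(shape = 9.3+65 = 74.3, rate = 1.5+9 = 10.5).
E[λ | data] = 74.3/10.5 = 7.076.

Posterior mean ≈ 7.076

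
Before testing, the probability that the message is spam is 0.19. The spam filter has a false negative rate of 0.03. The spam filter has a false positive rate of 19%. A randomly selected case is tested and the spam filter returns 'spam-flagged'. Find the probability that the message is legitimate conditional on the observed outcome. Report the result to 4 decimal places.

Let H be the event that the message is spam. P(H) = 0.19, so P(¬H) = 0.81. With E the 'spam-flagged' result, P(E|H) = 0.97 and P(E|¬H) = 0.19.
P(E) = 0.97·0.19 + 0.19·0.81 = 0.18430 + 0.15390 = 0.33820.
By Bayes' theorem, P(H|E) = 0.18430 / 0.33820 = 0.5449. Hence P(¬H|E) = 1 − 0.5449 = 0.4551.

P(¬H | E) ≈ 0.4551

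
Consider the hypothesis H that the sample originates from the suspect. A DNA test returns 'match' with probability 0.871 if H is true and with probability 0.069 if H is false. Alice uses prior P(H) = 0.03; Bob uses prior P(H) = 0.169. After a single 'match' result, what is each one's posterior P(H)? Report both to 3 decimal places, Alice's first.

Alice: 0.281; Bob: 0.720

P('+'|H) = 0.871, P('+'|¬H) = 0.069.
Alice: numerator 0.871·0.03 = 0.026130; evidence = 0.026130+0.069·0.97 = 0.093060; posterior = 0.281.
Bob: numerator 0.871·0.169 = 0.14720; evidence = 0.14720+0.069·0.831 = 0.20454; posterior = 0.720.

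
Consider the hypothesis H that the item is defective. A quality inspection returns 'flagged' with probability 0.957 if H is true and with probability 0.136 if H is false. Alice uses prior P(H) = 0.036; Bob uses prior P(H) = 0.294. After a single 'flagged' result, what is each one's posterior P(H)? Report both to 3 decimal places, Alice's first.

Alice: 0.208; Bob: 0.746

The likelihood ratio for a 'flagged' result is 0.957/0.136 = 7.0368.
Alice: prior odds 0.036/0.964 = 0.037344; posterior odds 0.26278; posterior probability 0.208.
Bob: prior odds 0.294/0.706 = 0.41643; posterior odds 2.9303; posterior probability 0.746.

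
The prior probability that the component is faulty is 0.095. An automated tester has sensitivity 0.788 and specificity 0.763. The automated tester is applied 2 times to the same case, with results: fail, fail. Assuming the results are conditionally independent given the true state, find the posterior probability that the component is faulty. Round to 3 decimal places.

Let H be the event that the component is faulty; start with P(H) = 0.095. P('fail'|H) = 0.788, P('fail'|¬H) = 0.237.
Update on result 1 ('fail'): P(H) ← 0.788·0.0950 / (0.788·0.0950 + 0.237·0.9050) = 0.074860/0.28935 = 0.2587.
Update on result 2 ('fail'): P(H) ← 0.788·0.2587 / (0.788·0.2587 + 0.237·0.7413) = 0.20387/0.37956 = 0.5371.

Posterior P(H) ≈ 0.537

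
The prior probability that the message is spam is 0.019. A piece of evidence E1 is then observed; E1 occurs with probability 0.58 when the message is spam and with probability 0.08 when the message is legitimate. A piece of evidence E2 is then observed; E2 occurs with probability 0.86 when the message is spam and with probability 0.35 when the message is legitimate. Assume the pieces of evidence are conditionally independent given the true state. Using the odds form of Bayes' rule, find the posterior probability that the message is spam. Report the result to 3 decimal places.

Posterior probability ≈ 0.257

Prior odds = 0.019/(1−0.019) = 0.019368.
Likelihood ratio for E1 = 0.58/0.08 = 7.2500.
Likelihood ratio for E2 = 0.86/0.35 = 2.4571.
Posterior odds = prior odds × LR₁ × LR₂ = 0.34503.
Posterior probability = odds/(1+odds) = 0.34503/1.3450 = 0.257.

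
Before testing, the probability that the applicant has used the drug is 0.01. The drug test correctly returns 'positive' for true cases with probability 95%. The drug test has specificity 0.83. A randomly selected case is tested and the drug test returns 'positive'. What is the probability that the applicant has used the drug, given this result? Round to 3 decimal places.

Let H be the event that the applicant has used the drug. P(H) = 0.01, so P(¬H) = 0.99. With E the 'positive' result, P(E|H) = 0.95 and P(E|¬H) = 0.17.
P(E) = 0.95·0.01 + 0.17·0.99 = 0.0095000 + 0.16830 = 0.17780.
By Bayes' theorem, P(H|E) = 0.0095000 / 0.17780 = 0.053.

P(H | E) ≈ 0.053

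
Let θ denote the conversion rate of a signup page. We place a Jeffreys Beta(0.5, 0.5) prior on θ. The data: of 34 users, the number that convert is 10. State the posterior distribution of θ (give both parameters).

The binomial likelihood is conjugate to the Beta prior: with 10 successes and 24 failures, the posterior is Beta(0.5+10, 0.5+24) = Beta(10.5, 24.5).

Posterior: Beta(10.5, 24.5)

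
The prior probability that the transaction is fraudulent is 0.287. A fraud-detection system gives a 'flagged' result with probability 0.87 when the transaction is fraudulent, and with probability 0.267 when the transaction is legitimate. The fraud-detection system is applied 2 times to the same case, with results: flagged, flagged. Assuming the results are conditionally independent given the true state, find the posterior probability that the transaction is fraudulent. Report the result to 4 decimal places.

Posterior P(H) ≈ 0.8104

With H the event that the transaction is fraudulent, the joint likelihood of the observed sequence is P(data|H) = 0.87·0.87 = 0.75690 and P(data|¬H) = 0.267·0.267 = 0.071289.
Bayes: P(H|data) = 0.287·0.75690 / (0.287·0.75690 + 0.713·0.071289) = 0.21723/0.26806 = 0.8104.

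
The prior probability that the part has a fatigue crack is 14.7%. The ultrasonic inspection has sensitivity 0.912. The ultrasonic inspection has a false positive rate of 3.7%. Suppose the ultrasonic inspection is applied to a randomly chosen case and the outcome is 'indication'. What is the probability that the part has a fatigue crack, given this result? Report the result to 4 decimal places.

P(H | E) ≈ 0.8094

Write H for 'the part has a fatigue crack'. Prior odds H:¬H = 0.147/0.853 = 0.17233. For the 'indication' outcome, the likelihood ratio is 0.912/0.037 = 24.649.
Posterior odds = 0.17233 × 24.649 = 4.2478, so P(H|E) = 4.2478/(1+4.2478) = 0.8094.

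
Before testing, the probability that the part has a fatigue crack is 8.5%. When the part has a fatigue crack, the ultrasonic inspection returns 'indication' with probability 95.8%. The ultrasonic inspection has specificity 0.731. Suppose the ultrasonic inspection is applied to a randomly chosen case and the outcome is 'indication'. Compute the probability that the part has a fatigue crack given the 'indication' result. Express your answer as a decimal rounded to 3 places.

Let H be the event that the part has a fatigue crack. P(H) = 0.085, so P(¬H) = 0.915. With E the 'indication' result, P(E|H) = 0.958 and P(E|¬H) = 0.269.
P(E) = 0.958·0.085 + 0.269·0.915 = 0.081430 + 0.24614 = 0.32756.
By Bayes' theorem, P(H|E) = 0.081430 / 0.32756 = 0.249.

P(H | E) ≈ 0.249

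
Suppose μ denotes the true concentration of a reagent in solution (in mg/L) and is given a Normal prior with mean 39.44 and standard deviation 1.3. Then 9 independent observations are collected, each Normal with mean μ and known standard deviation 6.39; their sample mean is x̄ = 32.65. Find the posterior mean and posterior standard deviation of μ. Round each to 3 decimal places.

Prior precision 1/τ₀² = 1/1.3² = 0.591716; data precision n/σ² = 9/6.39² = 0.220415.
Posterior precision = 0.591716 + 0.220415 = 0.812131, giving posterior SD = 1/√0.812131 = 1.110.
Posterior mean = (0.591716·39.44 + 0.220415·32.65) / 0.812131 = 37.597.

Posterior mean ≈ 37.597; posterior SD ≈ 1.110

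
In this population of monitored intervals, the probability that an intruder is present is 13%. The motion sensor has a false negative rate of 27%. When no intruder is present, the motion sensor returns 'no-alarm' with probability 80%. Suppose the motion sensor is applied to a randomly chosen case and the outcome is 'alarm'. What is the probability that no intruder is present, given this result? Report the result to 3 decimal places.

Let H be the event that an intruder is present. P(H) = 0.13, so P(¬H) = 0.87. With E the 'alarm' result, P(E|H) = 0.73 and P(E|¬H) = 0.2.
P(E) = 0.73·0.13 + 0.2·0.87 = 0.094900 + 0.17400 = 0.26890.
By Bayes' theorem, P(H|E) = 0.094900 / 0.26890 = 0.353. Hence P(¬H|E) = 1 − 0.353 = 0.647.

P(¬H | E) ≈ 0.647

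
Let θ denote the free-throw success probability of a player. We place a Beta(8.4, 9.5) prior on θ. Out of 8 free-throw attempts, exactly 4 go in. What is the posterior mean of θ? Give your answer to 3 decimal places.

Posterior mean ≈ 0.479

The binomial likelihood is conjugate to the Beta prior: with 4 successes and 4 failures, the posterior is Beta(8.4+4, 9.5+4) = Beta(12.4, 13.5).
Posterior mean = α/(α+β) = 12.4/25.9 = 0.479.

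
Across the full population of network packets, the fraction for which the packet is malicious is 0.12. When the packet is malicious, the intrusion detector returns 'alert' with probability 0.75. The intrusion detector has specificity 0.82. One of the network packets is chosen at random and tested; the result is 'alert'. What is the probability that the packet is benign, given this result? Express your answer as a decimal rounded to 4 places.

P(¬H | E) ≈ 0.6377

Write H for 'the packet is malicious'. Prior odds H:¬H = 0.12/0.88 = 0.13636. For the 'alert' outcome, the likelihood ratio is 0.75/0.18 = 4.1667.
Posterior odds = 0.13636 × 4.1667 = 0.56818, so P(H|E) = 0.56818/(1+0.56818) = 0.3623. Then P(¬H|E) = 1 − 0.3623 = 0.6377.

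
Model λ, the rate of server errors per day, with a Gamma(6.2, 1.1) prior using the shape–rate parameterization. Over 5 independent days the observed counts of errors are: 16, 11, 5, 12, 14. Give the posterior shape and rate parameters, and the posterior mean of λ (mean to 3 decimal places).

Total count ∑xᵢ = 58 over n = 5 days.
Gamma is conjugate to the Poisson likelihood: posterior is Gamma(shape = 6.2+58 = 64.2, rate = 1.1+5 = 6.1).
E[λ | data] = 64.2/6.1 = 10.525.

Posterior: Gamma(shape=64.2, rate=6.1); mean ≈ 10.525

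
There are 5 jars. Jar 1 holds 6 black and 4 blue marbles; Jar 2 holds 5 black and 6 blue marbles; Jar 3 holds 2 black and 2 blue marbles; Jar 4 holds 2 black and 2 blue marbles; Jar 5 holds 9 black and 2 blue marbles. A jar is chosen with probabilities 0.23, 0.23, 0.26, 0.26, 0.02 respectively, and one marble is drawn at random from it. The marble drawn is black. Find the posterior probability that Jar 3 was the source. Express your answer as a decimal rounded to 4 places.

Posterior probability ≈ 0.2505

P(black|Jar 1) = 0.6; P(black|Jar 2) = 0.4545; P(black|Jar 3) = 0.5; P(black|Jar 4) = 0.5; P(black|Jar 5) = 0.8182.
Prior × likelihood for each source: 0.23·0.6=0.1380, 0.23·0.4545=0.1045, 0.26·0.5=0.1300, 0.26·0.5=0.1300, 0.02·0.8182=0.01636. Summing gives P(black) = 0.51891.
P(Jar 3 | black) = 0.1300 / 0.51891 = 0.2505.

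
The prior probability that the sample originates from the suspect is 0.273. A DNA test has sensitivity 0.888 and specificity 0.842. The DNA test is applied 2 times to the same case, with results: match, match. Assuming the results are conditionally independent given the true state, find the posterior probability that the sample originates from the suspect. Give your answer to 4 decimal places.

Posterior P(H) ≈ 0.9222

Let H be the event that the sample originates from the suspect; start with P(H) = 0.273. P('match'|H) = 0.888, P('match'|¬H) = 0.158.
Update on result 1 ('match'): P(H) ← 0.888·0.2730 / (0.888·0.2730 + 0.158·0.7270) = 0.24242/0.35729 = 0.6785.
Update on result 2 ('match'): P(H) ← 0.888·0.6785 / (0.888·0.6785 + 0.158·0.3215) = 0.60251/0.65331 = 0.9222.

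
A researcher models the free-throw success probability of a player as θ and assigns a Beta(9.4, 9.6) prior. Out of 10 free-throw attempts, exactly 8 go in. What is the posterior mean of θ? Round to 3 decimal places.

The binomial likelihood is conjugate to the Beta prior: with 8 successes and 2 failures, the posterior is Beta(9.4+8, 9.6+2) = Beta(17.4, 11.6).
Posterior mean = α/(α+β) = 17.4/29 = 0.600.

Posterior mean ≈ 0.600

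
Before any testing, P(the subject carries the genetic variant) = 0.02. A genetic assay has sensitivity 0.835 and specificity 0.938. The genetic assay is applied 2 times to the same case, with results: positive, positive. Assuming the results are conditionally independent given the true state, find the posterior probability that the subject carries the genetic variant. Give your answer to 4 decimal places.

Let H be the event that the subject carries the genetic variant; start with P(H) = 0.02. P('positive'|H) = 0.835, P('positive'|¬H) = 0.062.
Update on result 1 ('positive'): P(H) ← 0.835·0.0200 / (0.835·0.0200 + 0.062·0.9800) = 0.016700/0.077460 = 0.2156.
Update on result 2 ('positive'): P(H) ← 0.835·0.2156 / (0.835·0.2156 + 0.062·0.7844) = 0.18002/0.22866 = 0.7873.

Posterior P(H) ≈ 0.7873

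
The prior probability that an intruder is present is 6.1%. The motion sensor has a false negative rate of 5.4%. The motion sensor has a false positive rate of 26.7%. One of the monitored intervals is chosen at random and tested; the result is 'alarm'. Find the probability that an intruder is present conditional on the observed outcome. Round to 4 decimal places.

P(H | E) ≈ 0.1871

Write H for 'an intruder is present'. Prior odds H:¬H = 0.061/0.939 = 0.064963. For the 'alarm' outcome, the likelihood ratio is 0.946/0.267 = 3.5431.
Posterior odds = 0.064963 × 3.5431 = 0.23017, so P(H|E) = 0.23017/(1+0.23017) = 0.1871.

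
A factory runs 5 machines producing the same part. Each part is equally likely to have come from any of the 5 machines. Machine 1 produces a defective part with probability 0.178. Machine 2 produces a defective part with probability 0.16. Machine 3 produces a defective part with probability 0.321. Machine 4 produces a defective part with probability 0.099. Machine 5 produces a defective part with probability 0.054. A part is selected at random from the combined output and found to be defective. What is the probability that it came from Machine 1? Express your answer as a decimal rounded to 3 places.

Tabulate prior·likelihood by source: [1] prior 0.2, lik 0.178, product 0.03560; [2] prior 0.2, lik 0.16, product 0.03200; [3] prior 0.2, lik 0.321, product 0.06420; [4] prior 0.2, lik 0.099, product 0.01980; [5] prior 0.2, lik 0.054, product 0.01080.
Normalizing constant = 0.16240; the posterior for Machine 1 is its product over the sum, 0.03560/0.16240 = 0.219.

Posterior probability ≈ 0.219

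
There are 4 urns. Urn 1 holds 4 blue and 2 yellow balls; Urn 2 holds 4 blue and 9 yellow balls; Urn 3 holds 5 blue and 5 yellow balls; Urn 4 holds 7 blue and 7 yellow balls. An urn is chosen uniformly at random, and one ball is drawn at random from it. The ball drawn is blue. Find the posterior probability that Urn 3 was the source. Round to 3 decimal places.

Posterior probability ≈ 0.253

P(blue|Urn 1) = 0.6667; P(blue|Urn 2) = 0.3077; P(blue|Urn 3) = 0.5; P(blue|Urn 4) = 0.5.
Prior × likelihood for each source: 0.25·0.6667=0.1667, 0.25·0.3077=0.07692, 0.25·0.5=0.1250, 0.25·0.5=0.1250. Summing gives P(blue) = 0.49359.
P(Urn 3 | blue) = 0.1250 / 0.49359 = 0.253.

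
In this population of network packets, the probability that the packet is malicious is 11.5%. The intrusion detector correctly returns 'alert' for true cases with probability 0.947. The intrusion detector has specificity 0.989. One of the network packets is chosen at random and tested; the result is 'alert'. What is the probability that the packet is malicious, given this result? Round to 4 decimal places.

P(H | E) ≈ 0.9179

Write H for 'the packet is malicious'. Prior odds H:¬H = 0.115/0.885 = 0.12994. For the 'alert' outcome, the likelihood ratio is 0.947/0.011 = 86.091.
Posterior odds = 0.12994 × 86.091 = 11.187, so P(H|E) = 11.187/(1+11.187) = 0.9179.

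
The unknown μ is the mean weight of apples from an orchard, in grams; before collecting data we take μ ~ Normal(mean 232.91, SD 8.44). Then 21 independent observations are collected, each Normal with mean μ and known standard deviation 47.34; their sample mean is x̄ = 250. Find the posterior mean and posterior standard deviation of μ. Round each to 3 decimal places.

Posterior mean ≈ 239.751; posterior SD ≈ 6.536

Prior precision 1/τ₀² = 1/8.44² = 0.0140383; data precision n/σ² = 21/47.34² = 0.00937050.
Posterior precision = 0.0140383 + 0.00937050 = 0.0234088, giving posterior SD = 1/√0.0234088 = 6.536.
Posterior mean = (0.0140383·232.91 + 0.00937050·250) / 0.0234088 = 239.751.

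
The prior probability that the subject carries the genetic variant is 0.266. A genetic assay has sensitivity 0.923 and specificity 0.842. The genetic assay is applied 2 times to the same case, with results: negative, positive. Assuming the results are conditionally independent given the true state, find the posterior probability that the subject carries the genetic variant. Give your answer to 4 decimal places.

With H the event that the subject carries the genetic variant, the joint likelihood of the observed sequence is P(data|H) = 0.077·0.923 = 0.071071 and P(data|¬H) = 0.842·0.158 = 0.13304.
Bayes: P(H|data) = 0.266·0.071071 / (0.266·0.071071 + 0.734·0.13304) = 0.018905/0.11655 = 0.1622.

Posterior P(H) ≈ 0.1622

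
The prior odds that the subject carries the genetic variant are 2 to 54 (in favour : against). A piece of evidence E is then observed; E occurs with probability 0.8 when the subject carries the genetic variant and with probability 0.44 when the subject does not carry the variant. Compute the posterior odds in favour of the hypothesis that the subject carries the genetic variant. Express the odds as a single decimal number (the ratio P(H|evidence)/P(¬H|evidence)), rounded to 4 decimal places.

Prior odds = 2/54 = 0.037037. In log-odds, ln(0.037037) = -3.2958.
Add log likelihood ratio: ln(1.8182) = 0.59784.
Posterior log-odds = -2.6980, so posterior odds = exp(-2.6980) = 0.067340.

Posterior odds ≈ 0.0673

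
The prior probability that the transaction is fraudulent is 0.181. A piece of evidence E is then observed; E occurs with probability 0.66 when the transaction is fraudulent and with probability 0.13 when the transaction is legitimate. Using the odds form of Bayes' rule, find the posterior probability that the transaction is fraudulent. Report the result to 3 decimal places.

Prior odds = 0.181/(1−0.181) = 0.22100.
Likelihood ratio for E = 0.66/0.13 = 5.0769.
Posterior odds = prior odds × LR = 1.1220.
Posterior probability = odds/(1+odds) = 1.1220/2.1220 = 0.529.

Posterior probability ≈ 0.529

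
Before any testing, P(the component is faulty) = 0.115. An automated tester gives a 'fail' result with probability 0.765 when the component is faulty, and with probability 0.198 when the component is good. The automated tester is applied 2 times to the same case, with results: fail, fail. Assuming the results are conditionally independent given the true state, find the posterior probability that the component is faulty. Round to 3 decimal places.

Posterior P(H) ≈ 0.660

With H the event that the component is faulty, the joint likelihood of the observed sequence is P(data|H) = 0.765·0.765 = 0.58522 and P(data|¬H) = 0.198·0.198 = 0.039204.
Bayes: P(H|data) = 0.115·0.58522 / (0.115·0.58522 + 0.885·0.039204) = 0.067301/0.10200 = 0.6598.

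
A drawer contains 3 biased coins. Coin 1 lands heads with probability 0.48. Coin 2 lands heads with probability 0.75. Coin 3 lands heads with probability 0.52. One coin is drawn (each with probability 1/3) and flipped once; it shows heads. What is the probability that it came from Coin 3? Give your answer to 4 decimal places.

Posterior probability ≈ 0.2971

Tabulate prior·likelihood by source: [1] prior 0.333333, lik 0.48, product 0.1600; [2] prior 0.333333, lik 0.75, product 0.2500; [3] prior 0.333333, lik 0.52, product 0.1733.
Normalizing constant = 0.58333; the posterior for Coin 3 is its product over the sum, 0.1733/0.58333 = 0.2971.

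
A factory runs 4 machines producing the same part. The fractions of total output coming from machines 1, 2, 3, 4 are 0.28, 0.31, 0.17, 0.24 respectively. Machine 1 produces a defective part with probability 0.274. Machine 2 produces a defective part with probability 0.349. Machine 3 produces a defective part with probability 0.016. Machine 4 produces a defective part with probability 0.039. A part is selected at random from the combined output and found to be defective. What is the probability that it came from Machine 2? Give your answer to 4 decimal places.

Posterior probability ≈ 0.5492

P(defective|M1) = 0.274; P(defective|M2) = 0.349; P(defective|M3) = 0.016; P(defective|M4) = 0.039.
Prior × likelihood for each source: 0.28·0.274=0.07672, 0.31·0.349=0.1082, 0.17·0.016=0.002720, 0.24·0.039=0.009360. Summing gives P(defective) = 0.19699.
P(Machine 2 | defective) = 0.1082 / 0.19699 = 0.5492.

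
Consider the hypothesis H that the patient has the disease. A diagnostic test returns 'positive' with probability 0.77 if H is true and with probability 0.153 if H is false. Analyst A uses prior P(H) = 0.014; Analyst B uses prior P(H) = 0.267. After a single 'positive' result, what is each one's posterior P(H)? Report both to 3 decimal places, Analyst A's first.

P('+'|H) = 0.77, P('+'|¬H) = 0.153.
Analyst A: numerator 0.77·0.014 = 0.010780; evidence = 0.010780+0.153·0.986 = 0.16164; posterior = 0.067.
Analyst B: numerator 0.77·0.267 = 0.20559; evidence = 0.20559+0.153·0.733 = 0.31774; posterior = 0.647.

Analyst A: 0.067; Analyst B: 0.647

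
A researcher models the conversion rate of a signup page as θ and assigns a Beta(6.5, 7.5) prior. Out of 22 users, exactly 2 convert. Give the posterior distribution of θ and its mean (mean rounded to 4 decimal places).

Posterior: Beta(8.5, 27.5); mean ≈ 0.2361

The binomial likelihood is conjugate to the Beta prior: with 2 successes and 20 failures, the posterior is Beta(6.5+2, 7.5+20) = Beta(8.5, 27.5).
Posterior mean = α/(α+β) = 8.5/36 = 0.2361.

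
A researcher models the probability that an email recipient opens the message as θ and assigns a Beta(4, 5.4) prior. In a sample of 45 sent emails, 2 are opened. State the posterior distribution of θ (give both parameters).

Posterior: Beta(6, 48.4)

Observing 2 successes and 43 failures updates Beta(4, 5.4) by adding the success and failure counts to the two shape parameters: α = 4+2 = 6, β = 5.4+43 = 48.4.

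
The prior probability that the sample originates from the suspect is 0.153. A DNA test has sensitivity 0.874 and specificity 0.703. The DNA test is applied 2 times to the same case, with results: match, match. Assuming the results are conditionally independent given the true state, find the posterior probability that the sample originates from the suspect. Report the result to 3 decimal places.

Posterior P(H) ≈ 0.610

With H the event that the sample originates from the suspect, the joint likelihood of the observed sequence is P(data|H) = 0.874·0.874 = 0.76388 and P(data|¬H) = 0.297·0.297 = 0.088209.
Bayes: P(H|data) = 0.153·0.76388 / (0.153·0.76388 + 0.847·0.088209) = 0.11687/0.19159 = 0.6100.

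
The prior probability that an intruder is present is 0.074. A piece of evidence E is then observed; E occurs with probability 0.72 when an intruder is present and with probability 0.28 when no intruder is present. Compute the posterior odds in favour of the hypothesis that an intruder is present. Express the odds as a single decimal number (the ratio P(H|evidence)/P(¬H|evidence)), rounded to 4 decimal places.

Prior odds = 0.074/(1−0.074) = 0.079914.
Likelihood ratio for E = 0.72/0.28 = 2.5714.
Posterior odds = prior odds × LR = 0.20549.

Posterior odds ≈ 0.2055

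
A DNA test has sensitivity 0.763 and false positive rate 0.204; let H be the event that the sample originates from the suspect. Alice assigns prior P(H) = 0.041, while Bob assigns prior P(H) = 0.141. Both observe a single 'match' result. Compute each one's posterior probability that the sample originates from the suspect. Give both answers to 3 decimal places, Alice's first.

Alice: 0.138; Bob: 0.380

The likelihood ratio for a 'match' result is 0.763/0.204 = 3.7402.
Alice: prior odds 0.041/0.959 = 0.042753; posterior odds 0.15990; posterior probability 0.138.
Bob: prior odds 0.141/0.859 = 0.16414; posterior odds 0.61393; posterior probability 0.380.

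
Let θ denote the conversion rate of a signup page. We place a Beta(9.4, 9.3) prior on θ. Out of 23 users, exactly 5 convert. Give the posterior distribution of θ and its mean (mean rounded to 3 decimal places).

Observing 5 successes and 18 failures updates Beta(9.4, 9.3) by adding the success and failure counts to the two shape parameters: α = 9.4+5 = 14.4, β = 9.3+18 = 27.3.
E[θ | data] = 14.4/(14.4+27.3) = 0.345.

Posterior: Beta(14.4, 27.3); mean ≈ 0.345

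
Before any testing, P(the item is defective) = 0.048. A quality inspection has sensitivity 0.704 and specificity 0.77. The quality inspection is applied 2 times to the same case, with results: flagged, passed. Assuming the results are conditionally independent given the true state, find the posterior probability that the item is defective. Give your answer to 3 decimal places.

Posterior P(H) ≈ 0.056

With H the event that the item is defective, the joint likelihood of the observed sequence is P(data|H) = 0.704·0.296 = 0.20838 and P(data|¬H) = 0.23·0.77 = 0.17710.
Bayes: P(H|data) = 0.048·0.20838 / (0.048·0.20838 + 0.952·0.17710) = 0.010002/0.17860 = 0.0560.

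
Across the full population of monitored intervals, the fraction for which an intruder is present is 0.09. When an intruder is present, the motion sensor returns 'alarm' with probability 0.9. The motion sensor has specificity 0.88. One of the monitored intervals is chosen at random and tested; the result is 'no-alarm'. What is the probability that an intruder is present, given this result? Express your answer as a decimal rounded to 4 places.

P(H | E) ≈ 0.0111

Write H for 'an intruder is present'. Prior odds H:¬H = 0.09/0.91 = 0.098901. For the 'no-alarm' outcome, the likelihood ratio is 0.1/0.88 = 0.11364.
Posterior odds = 0.098901 × 0.11364 = 0.011239, so P(H|E) = 0.011239/(1+0.011239) = 0.0111.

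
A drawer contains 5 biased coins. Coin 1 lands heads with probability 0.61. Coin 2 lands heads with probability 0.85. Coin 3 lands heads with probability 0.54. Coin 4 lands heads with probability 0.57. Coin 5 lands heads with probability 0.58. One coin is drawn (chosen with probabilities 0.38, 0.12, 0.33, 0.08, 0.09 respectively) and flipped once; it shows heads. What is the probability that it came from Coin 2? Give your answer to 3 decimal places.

P(heads|C1) = 0.61; P(heads|C2) = 0.85; P(heads|C3) = 0.54; P(heads|C4) = 0.57; P(heads|C5) = 0.58.
Prior × likelihood for each source: 0.38·0.61=0.2318, 0.12·0.85=0.1020, 0.33·0.54=0.1782, 0.08·0.57=0.04560, 0.09·0.58=0.05220. Summing gives P(heads) = 0.60980.
P(Coin 2 | heads) = 0.1020 / 0.60980 = 0.167.

Posterior probability ≈ 0.167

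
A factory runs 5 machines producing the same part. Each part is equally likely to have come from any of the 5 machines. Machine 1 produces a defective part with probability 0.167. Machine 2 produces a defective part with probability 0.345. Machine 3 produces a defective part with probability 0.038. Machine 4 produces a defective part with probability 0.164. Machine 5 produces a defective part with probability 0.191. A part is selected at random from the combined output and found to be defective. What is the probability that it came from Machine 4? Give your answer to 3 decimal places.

Posterior probability ≈ 0.181

P(defective|M1) = 0.167; P(defective|M2) = 0.345; P(defective|M3) = 0.038; P(defective|M4) = 0.164; P(defective|M5) = 0.191.
Prior × likelihood for each source: 0.2·0.167=0.03340, 0.2·0.345=0.06900, 0.2·0.038=0.007600, 0.2·0.164=0.03280, 0.2·0.191=0.03820. Summing gives P(defective) = 0.18100.
P(Machine 4 | defective) = 0.03280 / 0.18100 = 0.181.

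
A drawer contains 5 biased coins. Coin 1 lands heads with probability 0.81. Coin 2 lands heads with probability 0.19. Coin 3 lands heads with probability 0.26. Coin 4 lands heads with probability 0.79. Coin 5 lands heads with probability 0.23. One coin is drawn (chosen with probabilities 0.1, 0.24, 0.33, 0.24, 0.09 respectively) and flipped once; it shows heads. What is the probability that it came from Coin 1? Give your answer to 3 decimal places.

P(heads|C1) = 0.81; P(heads|C2) = 0.19; P(heads|C3) = 0.26; P(heads|C4) = 0.79; P(heads|C5) = 0.23.
Prior × likelihood for each source: 0.1·0.81=0.08100, 0.24·0.19=0.04560, 0.33·0.26=0.08580, 0.24·0.79=0.1896, 0.09·0.23=0.02070. Summing gives P(heads) = 0.42270.
P(Coin 1 | heads) = 0.08100 / 0.42270 = 0.192.

Posterior probability ≈ 0.192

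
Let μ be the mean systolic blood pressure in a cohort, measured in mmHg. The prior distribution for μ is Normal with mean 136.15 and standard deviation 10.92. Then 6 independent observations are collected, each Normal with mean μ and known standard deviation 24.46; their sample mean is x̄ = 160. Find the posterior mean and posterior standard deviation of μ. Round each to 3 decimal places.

With known σ, the Normal prior is conjugate. Weight on the data is w = (n/σ²)/(n/σ² + 1/τ₀²) = 0.0100286/(0.0100286+0.00838600) = 0.54460.
Posterior mean = w·x̄ + (1−w)·μ₀ = 0.54460·160 + 0.45540·136.15 = 149.139. Posterior variance = 1/(0.0100286+0.00838600) = 54.3049, so SD = 7.369.

Posterior mean ≈ 149.139; posterior SD ≈ 7.369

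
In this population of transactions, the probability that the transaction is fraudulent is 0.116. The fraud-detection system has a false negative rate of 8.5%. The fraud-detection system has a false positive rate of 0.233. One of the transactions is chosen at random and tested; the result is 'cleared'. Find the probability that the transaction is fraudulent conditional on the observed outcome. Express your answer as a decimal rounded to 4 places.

P(H | E) ≈ 0.0143

Write H for 'the transaction is fraudulent'. Prior odds H:¬H = 0.116/0.884 = 0.13122. For the 'cleared' outcome, the likelihood ratio is 0.085/0.767 = 0.11082.
Posterior odds = 0.13122 × 0.11082 = 0.014542, so P(H|E) = 0.014542/(1+0.014542) = 0.0143.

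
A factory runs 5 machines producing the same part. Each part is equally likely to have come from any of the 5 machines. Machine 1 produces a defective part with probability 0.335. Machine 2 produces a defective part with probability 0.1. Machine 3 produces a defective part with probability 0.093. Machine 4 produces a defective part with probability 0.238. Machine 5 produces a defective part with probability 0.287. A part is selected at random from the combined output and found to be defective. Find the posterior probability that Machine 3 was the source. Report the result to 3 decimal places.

Posterior probability ≈ 0.088

P(defective|M1) = 0.335; P(defective|M2) = 0.1; P(defective|M3) = 0.093; P(defective|M4) = 0.238; P(defective|M5) = 0.287.
Prior × likelihood for each source: 0.2·0.335=0.06700, 0.2·0.1=0.02000, 0.2·0.093=0.01860, 0.2·0.238=0.04760, 0.2·0.287=0.05740. Summing gives P(defective) = 0.21060.
P(Machine 3 | defective) = 0.01860 / 0.21060 = 0.088.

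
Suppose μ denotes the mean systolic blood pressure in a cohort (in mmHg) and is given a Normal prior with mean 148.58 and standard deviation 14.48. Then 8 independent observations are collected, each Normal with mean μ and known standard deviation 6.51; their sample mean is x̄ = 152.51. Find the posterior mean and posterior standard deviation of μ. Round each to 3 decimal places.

With known σ, the Normal prior is conjugate. Weight on the data is w = (n/σ²)/(n/σ² + 1/τ₀²) = 0.188768/(0.188768+0.00476939) = 0.97536.
Posterior mean = w·x̄ + (1−w)·μ₀ = 0.97536·152.51 + 0.024643·148.58 = 152.413. Posterior variance = 1/(0.188768+0.00476939) = 5.16696, so SD = 2.273.

Posterior mean ≈ 152.413; posterior SD ≈ 2.273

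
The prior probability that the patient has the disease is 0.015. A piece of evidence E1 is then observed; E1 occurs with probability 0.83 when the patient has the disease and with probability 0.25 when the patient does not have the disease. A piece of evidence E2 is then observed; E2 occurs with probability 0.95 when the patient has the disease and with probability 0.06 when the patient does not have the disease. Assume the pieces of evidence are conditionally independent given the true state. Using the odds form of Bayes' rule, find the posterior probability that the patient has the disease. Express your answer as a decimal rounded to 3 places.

Prior odds = 0.015/(1−0.015) = 0.015228.
Likelihood ratio for E1 = 0.83/0.25 = 3.3200.
Likelihood ratio for E2 = 0.95/0.06 = 15.833.
Posterior odds = prior odds × LR₁ × LR₂ = 0.80051.
Posterior probability = odds/(1+odds) = 0.80051/1.8005 = 0.445.

Posterior probability ≈ 0.445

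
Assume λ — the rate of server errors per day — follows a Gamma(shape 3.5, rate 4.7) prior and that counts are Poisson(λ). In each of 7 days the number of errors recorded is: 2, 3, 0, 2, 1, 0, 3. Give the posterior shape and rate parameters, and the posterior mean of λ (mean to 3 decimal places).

Posterior: Gamma(shape=14.5, rate=11.7); mean ≈ 1.239

Total count ∑xᵢ = 11 over n = 7 days.
Gamma is conjugate to the Poisson likelihood: posterior is Gamma(shape = 3.5+11 = 14.5, rate = 4.7+7 = 11.7).
E[λ | data] = 14.5/11.7 = 1.239.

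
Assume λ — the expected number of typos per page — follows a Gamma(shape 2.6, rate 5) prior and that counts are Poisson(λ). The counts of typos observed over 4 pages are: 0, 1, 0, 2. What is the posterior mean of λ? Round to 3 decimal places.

Posterior mean ≈ 0.622

The Poisson likelihood adds the total count to the shape and the number of exposure periods to the rate. Here ∑xᵢ = 3 and n = 4, so shape 2.6→5.6 and rate 5→9.
Posterior mean = shape/rate = 5.6/9 = 0.622.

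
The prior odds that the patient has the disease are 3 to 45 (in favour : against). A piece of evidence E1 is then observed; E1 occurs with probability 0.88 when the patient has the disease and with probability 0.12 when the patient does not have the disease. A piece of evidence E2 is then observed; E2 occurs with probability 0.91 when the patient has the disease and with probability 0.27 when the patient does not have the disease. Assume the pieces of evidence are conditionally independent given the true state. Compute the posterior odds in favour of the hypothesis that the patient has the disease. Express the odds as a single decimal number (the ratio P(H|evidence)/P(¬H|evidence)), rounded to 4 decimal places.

Posterior odds ≈ 1.6477

Prior odds = 3/45 = 0.066667. In log-odds, ln(0.066667) = -2.7081.
Add log likelihood ratios: ln(7.3333) + ln(3.3704) = 3.2075.
Posterior log-odds = 0.49940, so posterior odds = exp(0.49940) = 1.6477.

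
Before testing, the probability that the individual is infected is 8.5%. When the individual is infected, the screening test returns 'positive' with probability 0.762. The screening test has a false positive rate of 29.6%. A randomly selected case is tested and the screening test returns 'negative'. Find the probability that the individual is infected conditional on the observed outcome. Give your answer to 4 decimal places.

P(H | E) ≈ 0.0304

Let H be the event that the individual is infected. P(H) = 0.085, so P(¬H) = 0.915. With E the 'negative' result, P(E|H) = 0.238 and P(E|¬H) = 0.704.
P(E) = 0.238·0.085 + 0.704·0.915 = 0.020230 + 0.64416 = 0.66439.
By Bayes' theorem, P(H|E) = 0.020230 / 0.66439 = 0.0304.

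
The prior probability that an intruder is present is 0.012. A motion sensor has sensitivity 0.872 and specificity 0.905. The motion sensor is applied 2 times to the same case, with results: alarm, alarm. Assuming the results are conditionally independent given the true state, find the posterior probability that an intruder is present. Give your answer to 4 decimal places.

With H the event that an intruder is present, the joint likelihood of the observed sequence is P(data|H) = 0.872·0.872 = 0.76038 and P(data|¬H) = 0.095·0.095 = 0.0090250.
Bayes: P(H|data) = 0.012·0.76038 / (0.012·0.76038 + 0.988·0.0090250) = 0.0091246/0.018041 = 0.5058.

Posterior P(H) ≈ 0.5058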